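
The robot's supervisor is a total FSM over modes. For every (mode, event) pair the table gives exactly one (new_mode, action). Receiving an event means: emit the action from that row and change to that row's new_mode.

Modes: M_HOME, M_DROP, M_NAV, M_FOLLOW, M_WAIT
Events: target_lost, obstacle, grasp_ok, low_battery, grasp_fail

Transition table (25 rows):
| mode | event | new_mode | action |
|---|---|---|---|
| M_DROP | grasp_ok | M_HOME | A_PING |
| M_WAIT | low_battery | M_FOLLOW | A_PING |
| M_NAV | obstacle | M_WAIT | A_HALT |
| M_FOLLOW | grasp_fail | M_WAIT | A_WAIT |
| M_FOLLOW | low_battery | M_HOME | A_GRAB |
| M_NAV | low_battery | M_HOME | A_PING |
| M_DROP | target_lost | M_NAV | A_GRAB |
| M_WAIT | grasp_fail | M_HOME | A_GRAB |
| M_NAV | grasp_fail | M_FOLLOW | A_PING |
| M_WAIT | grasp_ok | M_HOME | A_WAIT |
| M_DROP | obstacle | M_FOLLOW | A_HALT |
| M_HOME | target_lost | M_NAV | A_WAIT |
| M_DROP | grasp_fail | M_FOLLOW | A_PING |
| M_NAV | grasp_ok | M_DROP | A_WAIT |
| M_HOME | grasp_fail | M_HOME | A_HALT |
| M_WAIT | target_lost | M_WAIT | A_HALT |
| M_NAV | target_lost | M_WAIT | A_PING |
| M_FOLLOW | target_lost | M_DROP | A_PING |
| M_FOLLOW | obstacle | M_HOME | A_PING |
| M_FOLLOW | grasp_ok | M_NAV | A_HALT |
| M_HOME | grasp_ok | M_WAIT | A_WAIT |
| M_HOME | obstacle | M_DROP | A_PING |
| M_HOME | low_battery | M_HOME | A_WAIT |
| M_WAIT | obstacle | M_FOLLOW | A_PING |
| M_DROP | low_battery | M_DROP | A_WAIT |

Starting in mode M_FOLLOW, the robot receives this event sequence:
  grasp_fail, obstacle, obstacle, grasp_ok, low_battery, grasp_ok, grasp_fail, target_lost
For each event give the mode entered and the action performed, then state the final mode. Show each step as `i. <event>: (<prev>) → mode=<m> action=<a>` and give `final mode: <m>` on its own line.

1. grasp_fail: (M_FOLLOW) → mode=M_WAIT action=A_WAIT
2. obstacle: (M_WAIT) → mode=M_FOLLOW action=A_PING
3. obstacle: (M_FOLLOW) → mode=M_HOME action=A_PING
4. grasp_ok: (M_HOME) → mode=M_WAIT action=A_WAIT
5. low_battery: (M_WAIT) → mode=M_FOLLOW action=A_PING
6. grasp_ok: (M_FOLLOW) → mode=M_NAV action=A_HALT
7. grasp_fail: (M_NAV) → mode=M_FOLLOW action=A_PING
8. target_lost: (M_FOLLOW) → mode=M_DROP action=A_PING

final mode: M_DROP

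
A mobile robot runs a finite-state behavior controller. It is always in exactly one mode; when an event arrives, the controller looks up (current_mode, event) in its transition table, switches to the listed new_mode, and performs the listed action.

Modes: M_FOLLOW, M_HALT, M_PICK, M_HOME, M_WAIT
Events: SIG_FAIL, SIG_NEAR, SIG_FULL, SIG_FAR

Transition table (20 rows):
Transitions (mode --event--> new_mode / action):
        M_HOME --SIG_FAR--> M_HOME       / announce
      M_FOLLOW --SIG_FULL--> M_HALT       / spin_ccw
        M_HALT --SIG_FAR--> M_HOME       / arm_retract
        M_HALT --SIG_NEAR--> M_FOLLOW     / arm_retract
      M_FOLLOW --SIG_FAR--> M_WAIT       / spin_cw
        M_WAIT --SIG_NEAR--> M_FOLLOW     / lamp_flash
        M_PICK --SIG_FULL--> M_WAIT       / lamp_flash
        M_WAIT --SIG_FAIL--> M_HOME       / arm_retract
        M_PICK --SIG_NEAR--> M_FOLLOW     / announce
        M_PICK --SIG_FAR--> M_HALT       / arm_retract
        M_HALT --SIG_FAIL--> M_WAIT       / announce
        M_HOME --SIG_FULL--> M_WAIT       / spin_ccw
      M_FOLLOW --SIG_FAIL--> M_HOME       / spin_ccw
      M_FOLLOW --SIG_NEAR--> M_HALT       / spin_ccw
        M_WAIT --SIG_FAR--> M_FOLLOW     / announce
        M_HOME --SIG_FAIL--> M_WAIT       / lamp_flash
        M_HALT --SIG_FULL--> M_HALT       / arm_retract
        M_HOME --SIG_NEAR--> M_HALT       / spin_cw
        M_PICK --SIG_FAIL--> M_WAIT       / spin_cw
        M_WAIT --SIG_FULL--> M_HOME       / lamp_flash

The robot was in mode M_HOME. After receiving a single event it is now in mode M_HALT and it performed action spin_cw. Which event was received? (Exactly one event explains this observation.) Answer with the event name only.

SIG_NEAR

try SIG_FAIL: (M_HOME, SIG_FAIL) → (M_WAIT, lamp_flash)
try SIG_NEAR: (M_HOME, SIG_NEAR) → (M_HALT, spin_cw)  ← matches
try SIG_FULL: (M_HOME, SIG_FULL) → (M_WAIT, spin_ccw)
try SIG_FAR: (M_HOME, SIG_FAR) → (M_HOME, announce)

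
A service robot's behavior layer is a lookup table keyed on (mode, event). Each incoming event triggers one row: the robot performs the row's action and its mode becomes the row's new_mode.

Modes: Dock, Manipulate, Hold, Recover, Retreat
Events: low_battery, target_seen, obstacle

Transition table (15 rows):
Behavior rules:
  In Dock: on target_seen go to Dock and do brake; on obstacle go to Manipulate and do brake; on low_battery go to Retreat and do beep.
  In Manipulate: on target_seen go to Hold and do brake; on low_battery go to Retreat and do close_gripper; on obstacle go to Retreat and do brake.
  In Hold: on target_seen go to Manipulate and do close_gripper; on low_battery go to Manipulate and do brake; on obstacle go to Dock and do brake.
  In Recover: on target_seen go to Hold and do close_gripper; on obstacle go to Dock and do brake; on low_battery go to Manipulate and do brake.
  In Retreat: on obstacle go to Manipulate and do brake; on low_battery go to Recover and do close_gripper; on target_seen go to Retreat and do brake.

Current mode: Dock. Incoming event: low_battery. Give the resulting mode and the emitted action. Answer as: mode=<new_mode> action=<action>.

current mode = Dock; filter table to that mode:
  (Dock, target_seen) → (Dock, brake)
  (Dock, obstacle) → (Manipulate, brake)
  (Dock, low_battery) → (Retreat, beep)  ← event matches
event = low_battery selects (Retreat, beep)

mode=Retreat action=beep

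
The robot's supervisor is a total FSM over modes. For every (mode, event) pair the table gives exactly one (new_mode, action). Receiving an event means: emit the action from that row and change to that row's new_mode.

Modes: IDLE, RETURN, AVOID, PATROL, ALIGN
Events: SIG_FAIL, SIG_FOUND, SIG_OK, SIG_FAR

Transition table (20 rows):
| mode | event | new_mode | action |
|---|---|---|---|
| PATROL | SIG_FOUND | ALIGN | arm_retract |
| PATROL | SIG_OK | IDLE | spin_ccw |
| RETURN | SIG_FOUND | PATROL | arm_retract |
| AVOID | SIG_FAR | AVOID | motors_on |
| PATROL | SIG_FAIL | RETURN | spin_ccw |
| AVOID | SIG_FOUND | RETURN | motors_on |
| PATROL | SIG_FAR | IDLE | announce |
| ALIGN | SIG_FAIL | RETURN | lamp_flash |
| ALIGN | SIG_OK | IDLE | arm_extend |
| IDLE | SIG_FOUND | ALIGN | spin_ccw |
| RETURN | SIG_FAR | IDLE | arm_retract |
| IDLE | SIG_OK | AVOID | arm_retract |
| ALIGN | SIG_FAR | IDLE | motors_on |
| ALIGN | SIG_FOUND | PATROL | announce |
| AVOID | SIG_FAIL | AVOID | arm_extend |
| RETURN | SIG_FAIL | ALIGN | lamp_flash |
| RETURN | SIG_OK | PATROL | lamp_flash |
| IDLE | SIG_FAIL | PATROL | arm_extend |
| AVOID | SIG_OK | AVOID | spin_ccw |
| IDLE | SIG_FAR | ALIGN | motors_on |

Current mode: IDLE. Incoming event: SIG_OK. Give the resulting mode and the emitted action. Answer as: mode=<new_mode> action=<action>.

current mode = IDLE; filter table to that mode:
  (IDLE, SIG_FOUND) → (ALIGN, spin_ccw)
  (IDLE, SIG_OK) → (AVOID, arm_retract)  ← event matches
  (IDLE, SIG_FAIL) → (PATROL, arm_extend)
  (IDLE, SIG_FAR) → (ALIGN, motors_on)
event = SIG_OK selects (AVOID, arm_retract)

mode=AVOID action=arm_retract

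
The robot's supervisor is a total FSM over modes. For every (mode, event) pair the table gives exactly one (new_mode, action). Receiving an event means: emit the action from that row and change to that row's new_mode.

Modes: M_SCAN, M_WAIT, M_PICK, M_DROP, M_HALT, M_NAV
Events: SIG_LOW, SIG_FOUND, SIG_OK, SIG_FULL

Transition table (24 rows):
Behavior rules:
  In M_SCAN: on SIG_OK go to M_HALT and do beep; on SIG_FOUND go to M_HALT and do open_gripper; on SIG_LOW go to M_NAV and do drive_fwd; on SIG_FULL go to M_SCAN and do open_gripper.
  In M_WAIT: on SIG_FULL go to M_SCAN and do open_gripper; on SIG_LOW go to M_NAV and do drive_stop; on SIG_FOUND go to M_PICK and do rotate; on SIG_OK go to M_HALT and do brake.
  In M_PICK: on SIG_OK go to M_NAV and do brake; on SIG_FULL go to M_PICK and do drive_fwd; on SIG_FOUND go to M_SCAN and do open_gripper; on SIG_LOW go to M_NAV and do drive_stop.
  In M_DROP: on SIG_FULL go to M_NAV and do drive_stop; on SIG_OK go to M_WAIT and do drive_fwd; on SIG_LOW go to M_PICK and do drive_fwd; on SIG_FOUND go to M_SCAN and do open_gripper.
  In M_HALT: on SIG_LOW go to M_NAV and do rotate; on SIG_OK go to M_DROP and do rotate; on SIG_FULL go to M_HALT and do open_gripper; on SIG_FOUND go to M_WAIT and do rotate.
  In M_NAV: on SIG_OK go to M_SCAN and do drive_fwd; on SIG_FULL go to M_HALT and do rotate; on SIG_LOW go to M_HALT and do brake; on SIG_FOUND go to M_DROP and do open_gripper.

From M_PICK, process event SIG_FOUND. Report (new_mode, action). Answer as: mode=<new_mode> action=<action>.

current mode = M_PICK; filter table to that mode:
  (M_PICK, SIG_OK) → (M_NAV, brake)
  (M_PICK, SIG_FULL) → (M_PICK, drive_fwd)
  (M_PICK, SIG_FOUND) → (M_SCAN, open_gripper)  ← event matches
  (M_PICK, SIG_LOW) → (M_NAV, drive_stop)
event = SIG_FOUND selects (M_SCAN, open_gripper)

mode=M_SCAN action=open_gripper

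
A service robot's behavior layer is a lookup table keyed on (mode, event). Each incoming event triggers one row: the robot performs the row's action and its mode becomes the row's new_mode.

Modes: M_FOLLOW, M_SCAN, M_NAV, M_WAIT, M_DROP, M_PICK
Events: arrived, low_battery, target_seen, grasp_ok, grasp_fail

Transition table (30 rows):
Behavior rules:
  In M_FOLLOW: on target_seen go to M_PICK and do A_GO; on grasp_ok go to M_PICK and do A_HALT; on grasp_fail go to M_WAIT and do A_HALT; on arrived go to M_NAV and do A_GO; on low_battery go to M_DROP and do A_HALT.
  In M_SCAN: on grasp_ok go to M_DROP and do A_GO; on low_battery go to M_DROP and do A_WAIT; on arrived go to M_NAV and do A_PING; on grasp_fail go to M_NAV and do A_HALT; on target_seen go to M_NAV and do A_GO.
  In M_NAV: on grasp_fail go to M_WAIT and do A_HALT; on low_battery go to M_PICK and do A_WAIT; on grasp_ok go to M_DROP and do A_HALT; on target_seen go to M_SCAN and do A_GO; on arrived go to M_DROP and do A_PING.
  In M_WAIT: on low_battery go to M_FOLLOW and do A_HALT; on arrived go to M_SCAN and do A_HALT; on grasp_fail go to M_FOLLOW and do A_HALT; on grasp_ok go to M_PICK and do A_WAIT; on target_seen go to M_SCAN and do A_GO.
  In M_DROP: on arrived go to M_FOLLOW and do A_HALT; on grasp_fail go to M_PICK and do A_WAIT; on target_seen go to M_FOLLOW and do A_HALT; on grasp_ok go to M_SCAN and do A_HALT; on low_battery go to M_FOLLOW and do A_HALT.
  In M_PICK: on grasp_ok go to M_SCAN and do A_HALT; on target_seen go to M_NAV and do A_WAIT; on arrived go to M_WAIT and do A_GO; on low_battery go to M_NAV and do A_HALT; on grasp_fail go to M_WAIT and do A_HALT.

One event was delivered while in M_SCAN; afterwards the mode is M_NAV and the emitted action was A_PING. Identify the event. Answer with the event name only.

arrived

try arrived: (M_SCAN, arrived) → (M_NAV, A_PING)  ← matches
try low_battery: (M_SCAN, low_battery) → (M_DROP, A_WAIT)
try target_seen: (M_SCAN, target_seen) → (M_NAV, A_GO)
try grasp_ok: (M_SCAN, grasp_ok) → (M_DROP, A_GO)
try grasp_fail: (M_SCAN, grasp_fail) → (M_NAV, A_HALT)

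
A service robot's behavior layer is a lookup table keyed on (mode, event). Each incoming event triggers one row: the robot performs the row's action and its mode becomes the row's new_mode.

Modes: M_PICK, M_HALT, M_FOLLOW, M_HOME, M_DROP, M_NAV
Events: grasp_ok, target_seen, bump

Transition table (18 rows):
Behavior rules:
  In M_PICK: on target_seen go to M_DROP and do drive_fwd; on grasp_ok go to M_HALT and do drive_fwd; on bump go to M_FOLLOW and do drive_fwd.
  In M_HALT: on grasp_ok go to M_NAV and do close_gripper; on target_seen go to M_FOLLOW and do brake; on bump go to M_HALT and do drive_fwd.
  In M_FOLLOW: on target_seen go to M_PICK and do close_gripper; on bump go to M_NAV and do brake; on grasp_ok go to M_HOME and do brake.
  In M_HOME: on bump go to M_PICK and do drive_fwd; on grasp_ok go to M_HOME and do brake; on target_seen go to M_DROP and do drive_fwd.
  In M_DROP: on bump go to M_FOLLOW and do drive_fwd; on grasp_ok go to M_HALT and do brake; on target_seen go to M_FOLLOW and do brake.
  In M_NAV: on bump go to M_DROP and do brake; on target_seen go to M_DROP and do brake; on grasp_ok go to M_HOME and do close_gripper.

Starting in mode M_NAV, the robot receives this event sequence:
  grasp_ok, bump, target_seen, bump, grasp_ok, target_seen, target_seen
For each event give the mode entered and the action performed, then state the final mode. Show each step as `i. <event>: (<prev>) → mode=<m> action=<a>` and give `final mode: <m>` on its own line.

final mode: M_FOLLOW

1. grasp_ok: (M_NAV) → mode=M_HOME action=close_gripper
2. bump: (M_HOME) → mode=M_PICK action=drive_fwd
3. target_seen: (M_PICK) → mode=M_DROP action=drive_fwd
4. bump: (M_DROP) → mode=M_FOLLOW action=drive_fwd
5. grasp_ok: (M_FOLLOW) → mode=M_HOME action=brake
6. target_seen: (M_HOME) → mode=M_DROP action=drive_fwd
7. target_seen: (M_DROP) → mode=M_FOLLOW action=brake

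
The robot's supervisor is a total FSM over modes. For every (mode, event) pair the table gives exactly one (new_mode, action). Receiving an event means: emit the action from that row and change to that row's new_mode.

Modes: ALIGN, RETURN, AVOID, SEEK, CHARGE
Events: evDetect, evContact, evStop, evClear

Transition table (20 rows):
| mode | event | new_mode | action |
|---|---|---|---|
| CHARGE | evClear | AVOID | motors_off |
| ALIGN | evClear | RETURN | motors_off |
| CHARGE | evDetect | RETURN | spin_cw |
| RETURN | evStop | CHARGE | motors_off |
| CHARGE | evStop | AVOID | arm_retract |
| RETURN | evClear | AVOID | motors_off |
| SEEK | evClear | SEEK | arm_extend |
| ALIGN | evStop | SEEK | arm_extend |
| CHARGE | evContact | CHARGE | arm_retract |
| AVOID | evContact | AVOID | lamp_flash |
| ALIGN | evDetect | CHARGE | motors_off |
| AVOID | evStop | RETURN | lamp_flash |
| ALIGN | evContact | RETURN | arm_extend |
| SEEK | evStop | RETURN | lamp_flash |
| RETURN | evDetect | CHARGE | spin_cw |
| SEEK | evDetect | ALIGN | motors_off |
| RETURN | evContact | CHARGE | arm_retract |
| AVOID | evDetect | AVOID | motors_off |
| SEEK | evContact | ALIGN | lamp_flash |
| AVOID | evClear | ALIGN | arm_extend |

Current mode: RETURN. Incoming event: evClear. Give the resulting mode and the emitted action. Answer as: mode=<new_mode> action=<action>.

current mode = RETURN; filter table to that mode:
  (RETURN, evStop) → (CHARGE, motors_off)
  (RETURN, evClear) → (AVOID, motors_off)  ← event matches
  (RETURN, evDetect) → (CHARGE, spin_cw)
  (RETURN, evContact) → (CHARGE, arm_retract)
event = evClear selects (AVOID, motors_off)

mode=AVOID action=motors_off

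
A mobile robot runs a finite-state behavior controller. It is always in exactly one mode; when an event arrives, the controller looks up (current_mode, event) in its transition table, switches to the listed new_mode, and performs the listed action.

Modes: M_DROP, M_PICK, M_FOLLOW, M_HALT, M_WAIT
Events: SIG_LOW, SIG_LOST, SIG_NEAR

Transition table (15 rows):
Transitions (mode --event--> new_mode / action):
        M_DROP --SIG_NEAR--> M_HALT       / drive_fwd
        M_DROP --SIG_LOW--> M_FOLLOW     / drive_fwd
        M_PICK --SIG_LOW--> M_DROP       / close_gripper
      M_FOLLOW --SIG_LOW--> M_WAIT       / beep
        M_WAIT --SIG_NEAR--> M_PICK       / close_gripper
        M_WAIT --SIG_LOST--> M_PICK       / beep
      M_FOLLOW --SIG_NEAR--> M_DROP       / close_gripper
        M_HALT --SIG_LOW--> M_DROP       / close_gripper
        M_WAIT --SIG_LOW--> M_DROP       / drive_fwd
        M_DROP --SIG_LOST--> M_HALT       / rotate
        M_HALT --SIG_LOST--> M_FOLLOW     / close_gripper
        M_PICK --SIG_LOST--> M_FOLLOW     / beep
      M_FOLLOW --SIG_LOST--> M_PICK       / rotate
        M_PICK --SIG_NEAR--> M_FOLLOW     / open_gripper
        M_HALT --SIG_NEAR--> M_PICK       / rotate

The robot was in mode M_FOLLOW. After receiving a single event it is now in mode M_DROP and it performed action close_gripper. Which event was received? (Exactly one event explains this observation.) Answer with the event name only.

try SIG_LOW: (M_FOLLOW, SIG_LOW) → (M_WAIT, beep)
try SIG_LOST: (M_FOLLOW, SIG_LOST) → (M_PICK, rotate)
try SIG_NEAR: (M_FOLLOW, SIG_NEAR) → (M_DROP, close_gripper)  ← matches

SIG_NEAR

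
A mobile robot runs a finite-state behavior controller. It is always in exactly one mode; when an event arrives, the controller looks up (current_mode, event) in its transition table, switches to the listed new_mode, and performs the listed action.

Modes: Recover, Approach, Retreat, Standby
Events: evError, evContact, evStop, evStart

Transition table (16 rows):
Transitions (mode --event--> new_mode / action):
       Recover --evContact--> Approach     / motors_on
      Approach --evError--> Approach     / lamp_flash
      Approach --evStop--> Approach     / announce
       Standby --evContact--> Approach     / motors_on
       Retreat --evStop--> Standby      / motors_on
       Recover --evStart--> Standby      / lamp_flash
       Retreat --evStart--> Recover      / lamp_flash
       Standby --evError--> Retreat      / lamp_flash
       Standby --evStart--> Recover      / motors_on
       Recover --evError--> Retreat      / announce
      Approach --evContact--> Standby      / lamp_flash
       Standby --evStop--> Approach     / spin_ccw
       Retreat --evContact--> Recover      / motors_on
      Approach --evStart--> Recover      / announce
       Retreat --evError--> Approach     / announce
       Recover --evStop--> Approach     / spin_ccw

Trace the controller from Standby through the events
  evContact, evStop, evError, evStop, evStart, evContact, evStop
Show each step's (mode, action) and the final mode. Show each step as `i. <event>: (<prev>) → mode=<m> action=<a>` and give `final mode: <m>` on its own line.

1. evContact: (Standby) → mode=Approach action=motors_on
2. evStop: (Approach) → mode=Approach action=announce
3. evError: (Approach) → mode=Approach action=lamp_flash
4. evStop: (Approach) → mode=Approach action=announce
5. evStart: (Approach) → mode=Recover action=announce
6. evContact: (Recover) → mode=Approach action=motors_on
7. evStop: (Approach) → mode=Approach action=announce

final mode: Approach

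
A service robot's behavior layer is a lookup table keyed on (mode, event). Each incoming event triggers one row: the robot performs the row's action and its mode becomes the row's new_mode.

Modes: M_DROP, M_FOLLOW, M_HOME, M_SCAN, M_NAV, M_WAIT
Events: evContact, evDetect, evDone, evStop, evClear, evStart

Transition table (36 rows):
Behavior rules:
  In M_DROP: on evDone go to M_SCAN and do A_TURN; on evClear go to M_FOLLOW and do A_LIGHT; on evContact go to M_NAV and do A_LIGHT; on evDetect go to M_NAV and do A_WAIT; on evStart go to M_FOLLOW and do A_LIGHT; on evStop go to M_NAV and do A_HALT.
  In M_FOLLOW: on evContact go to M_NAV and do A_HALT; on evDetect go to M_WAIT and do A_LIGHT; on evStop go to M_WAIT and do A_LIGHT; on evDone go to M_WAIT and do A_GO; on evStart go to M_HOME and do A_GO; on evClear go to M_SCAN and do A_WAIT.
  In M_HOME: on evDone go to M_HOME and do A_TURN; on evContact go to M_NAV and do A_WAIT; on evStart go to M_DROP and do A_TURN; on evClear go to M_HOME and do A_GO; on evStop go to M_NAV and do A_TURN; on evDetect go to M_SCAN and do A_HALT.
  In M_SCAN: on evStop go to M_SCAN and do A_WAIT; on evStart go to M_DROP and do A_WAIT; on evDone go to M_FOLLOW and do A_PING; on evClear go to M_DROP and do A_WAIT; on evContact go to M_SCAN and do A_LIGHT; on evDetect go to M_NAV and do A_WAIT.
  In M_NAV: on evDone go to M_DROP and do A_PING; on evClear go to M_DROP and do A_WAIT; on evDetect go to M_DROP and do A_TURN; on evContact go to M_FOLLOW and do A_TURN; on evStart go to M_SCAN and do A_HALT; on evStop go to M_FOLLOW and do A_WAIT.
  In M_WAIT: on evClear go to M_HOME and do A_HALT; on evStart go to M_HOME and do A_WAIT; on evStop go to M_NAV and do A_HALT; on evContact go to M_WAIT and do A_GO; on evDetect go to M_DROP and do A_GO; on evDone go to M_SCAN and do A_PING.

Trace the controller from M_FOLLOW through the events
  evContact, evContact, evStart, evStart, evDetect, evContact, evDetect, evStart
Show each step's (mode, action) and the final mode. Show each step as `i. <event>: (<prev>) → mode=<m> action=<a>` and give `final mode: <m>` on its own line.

1. evContact: (M_FOLLOW) → mode=M_NAV action=A_HALT
2. evContact: (M_NAV) → mode=M_FOLLOW action=A_TURN
3. evStart: (M_FOLLOW) → mode=M_HOME action=A_GO
4. evStart: (M_HOME) → mode=M_DROP action=A_TURN
5. evDetect: (M_DROP) → mode=M_NAV action=A_WAIT
6. evContact: (M_NAV) → mode=M_FOLLOW action=A_TURN
7. evDetect: (M_FOLLOW) → mode=M_WAIT action=A_LIGHT
8. evStart: (M_WAIT) → mode=M_HOME action=A_WAIT

final mode: M_HOME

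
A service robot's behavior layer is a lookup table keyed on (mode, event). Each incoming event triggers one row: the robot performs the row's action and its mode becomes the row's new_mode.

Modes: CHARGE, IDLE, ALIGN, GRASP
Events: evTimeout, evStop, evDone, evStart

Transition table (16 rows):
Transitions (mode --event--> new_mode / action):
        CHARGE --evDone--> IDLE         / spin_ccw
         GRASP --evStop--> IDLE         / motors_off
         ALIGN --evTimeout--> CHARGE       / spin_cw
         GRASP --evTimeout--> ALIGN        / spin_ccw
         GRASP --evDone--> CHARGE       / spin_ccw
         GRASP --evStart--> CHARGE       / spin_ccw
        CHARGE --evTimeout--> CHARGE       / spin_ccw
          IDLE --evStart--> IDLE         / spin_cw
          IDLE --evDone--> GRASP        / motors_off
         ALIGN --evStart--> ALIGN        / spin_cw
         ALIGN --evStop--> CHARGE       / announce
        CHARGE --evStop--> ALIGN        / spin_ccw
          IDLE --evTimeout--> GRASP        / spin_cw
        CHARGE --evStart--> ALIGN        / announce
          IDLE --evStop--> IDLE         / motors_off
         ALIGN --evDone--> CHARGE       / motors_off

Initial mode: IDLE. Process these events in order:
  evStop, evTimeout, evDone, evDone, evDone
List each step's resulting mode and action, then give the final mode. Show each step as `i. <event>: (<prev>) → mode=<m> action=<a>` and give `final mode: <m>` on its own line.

final mode: GRASP

1. evStop: (IDLE) → mode=IDLE action=motors_off
2. evTimeout: (IDLE) → mode=GRASP action=spin_cw
3. evDone: (GRASP) → mode=CHARGE action=spin_ccw
4. evDone: (CHARGE) → mode=IDLE action=spin_ccw
5. evDone: (IDLE) → mode=GRASP action=motors_off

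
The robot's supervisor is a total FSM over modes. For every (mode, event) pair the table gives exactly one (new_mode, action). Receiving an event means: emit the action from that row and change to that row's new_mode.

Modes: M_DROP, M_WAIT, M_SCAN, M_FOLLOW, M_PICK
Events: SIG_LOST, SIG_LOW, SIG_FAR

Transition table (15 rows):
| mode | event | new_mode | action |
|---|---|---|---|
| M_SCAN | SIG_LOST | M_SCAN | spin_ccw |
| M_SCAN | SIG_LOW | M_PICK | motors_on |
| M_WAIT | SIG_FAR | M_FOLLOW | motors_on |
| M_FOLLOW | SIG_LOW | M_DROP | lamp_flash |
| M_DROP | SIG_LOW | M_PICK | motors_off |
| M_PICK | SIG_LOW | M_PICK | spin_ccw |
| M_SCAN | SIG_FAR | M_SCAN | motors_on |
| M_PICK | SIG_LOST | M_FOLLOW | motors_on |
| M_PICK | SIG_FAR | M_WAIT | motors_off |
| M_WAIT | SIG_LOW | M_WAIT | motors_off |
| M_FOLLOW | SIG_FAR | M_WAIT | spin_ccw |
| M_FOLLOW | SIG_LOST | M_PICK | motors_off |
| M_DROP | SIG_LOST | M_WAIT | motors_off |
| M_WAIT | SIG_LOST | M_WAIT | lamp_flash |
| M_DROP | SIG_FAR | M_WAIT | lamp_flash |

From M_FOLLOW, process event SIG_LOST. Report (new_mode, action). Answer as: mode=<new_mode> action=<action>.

current mode = M_FOLLOW; filter table to that mode:
  (M_FOLLOW, SIG_LOW) → (M_DROP, lamp_flash)
  (M_FOLLOW, SIG_FAR) → (M_WAIT, spin_ccw)
  (M_FOLLOW, SIG_LOST) → (M_PICK, motors_off)  ← event matches
event = SIG_LOST selects (M_PICK, motors_off)

mode=M_PICK action=motors_off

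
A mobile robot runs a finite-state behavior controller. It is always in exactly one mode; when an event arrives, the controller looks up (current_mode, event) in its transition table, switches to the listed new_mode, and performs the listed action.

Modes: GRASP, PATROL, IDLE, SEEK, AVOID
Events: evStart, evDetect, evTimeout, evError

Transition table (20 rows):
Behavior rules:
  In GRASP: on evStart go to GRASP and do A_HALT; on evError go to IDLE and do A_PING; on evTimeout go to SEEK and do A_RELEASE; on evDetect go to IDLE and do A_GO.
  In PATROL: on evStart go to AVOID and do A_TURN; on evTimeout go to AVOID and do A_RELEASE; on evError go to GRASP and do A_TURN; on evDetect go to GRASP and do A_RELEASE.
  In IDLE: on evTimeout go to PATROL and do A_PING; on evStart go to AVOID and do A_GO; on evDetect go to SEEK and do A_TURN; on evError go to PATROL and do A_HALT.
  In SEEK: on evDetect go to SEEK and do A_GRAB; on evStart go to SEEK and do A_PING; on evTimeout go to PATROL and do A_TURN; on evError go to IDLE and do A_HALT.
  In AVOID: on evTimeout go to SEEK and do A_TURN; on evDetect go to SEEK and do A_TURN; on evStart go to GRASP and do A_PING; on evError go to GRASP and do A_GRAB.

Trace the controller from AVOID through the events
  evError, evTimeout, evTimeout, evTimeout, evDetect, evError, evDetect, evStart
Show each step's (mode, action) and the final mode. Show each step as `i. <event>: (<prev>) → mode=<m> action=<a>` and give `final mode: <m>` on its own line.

final mode: SEEK

1. evError: (AVOID) → mode=GRASP action=A_GRAB
2. evTimeout: (GRASP) → mode=SEEK action=A_RELEASE
3. evTimeout: (SEEK) → mode=PATROL action=A_TURN
4. evTimeout: (PATROL) → mode=AVOID action=A_RELEASE
5. evDetect: (AVOID) → mode=SEEK action=A_TURN
6. evError: (SEEK) → mode=IDLE action=A_HALT
7. evDetect: (IDLE) → mode=SEEK action=A_TURN
8. evStart: (SEEK) → mode=SEEK action=A_PING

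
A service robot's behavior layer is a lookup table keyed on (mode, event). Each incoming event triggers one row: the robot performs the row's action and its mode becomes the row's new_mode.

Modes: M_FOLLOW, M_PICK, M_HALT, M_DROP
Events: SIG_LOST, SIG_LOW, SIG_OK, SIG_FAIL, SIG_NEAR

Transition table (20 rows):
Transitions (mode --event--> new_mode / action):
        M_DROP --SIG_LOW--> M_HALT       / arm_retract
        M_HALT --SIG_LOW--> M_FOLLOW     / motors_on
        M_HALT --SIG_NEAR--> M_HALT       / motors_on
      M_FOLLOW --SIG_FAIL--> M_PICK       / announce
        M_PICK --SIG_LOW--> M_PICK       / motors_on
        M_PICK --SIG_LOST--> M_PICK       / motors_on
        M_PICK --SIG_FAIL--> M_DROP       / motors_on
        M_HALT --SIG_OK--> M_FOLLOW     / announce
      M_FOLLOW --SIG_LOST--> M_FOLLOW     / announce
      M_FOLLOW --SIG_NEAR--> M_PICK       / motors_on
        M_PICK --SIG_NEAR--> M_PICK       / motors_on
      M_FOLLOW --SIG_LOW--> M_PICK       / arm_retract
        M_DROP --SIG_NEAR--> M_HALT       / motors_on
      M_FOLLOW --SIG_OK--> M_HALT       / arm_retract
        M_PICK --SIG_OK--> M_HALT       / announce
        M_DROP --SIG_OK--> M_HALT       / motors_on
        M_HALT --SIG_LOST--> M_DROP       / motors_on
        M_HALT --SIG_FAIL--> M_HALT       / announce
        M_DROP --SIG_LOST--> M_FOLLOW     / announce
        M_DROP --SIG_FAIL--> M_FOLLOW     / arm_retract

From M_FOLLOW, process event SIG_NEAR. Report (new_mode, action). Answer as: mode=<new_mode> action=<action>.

current mode = M_FOLLOW; filter table to that mode:
  (M_FOLLOW, SIG_FAIL) → (M_PICK, announce)
  (M_FOLLOW, SIG_LOST) → (M_FOLLOW, announce)
  (M_FOLLOW, SIG_NEAR) → (M_PICK, motors_on)  ← event matches
  (M_FOLLOW, SIG_LOW) → (M_PICK, arm_retract)
  (M_FOLLOW, SIG_OK) → (M_HALT, arm_retract)
event = SIG_NEAR selects (M_PICK, motors_on)

mode=M_PICK action=motors_on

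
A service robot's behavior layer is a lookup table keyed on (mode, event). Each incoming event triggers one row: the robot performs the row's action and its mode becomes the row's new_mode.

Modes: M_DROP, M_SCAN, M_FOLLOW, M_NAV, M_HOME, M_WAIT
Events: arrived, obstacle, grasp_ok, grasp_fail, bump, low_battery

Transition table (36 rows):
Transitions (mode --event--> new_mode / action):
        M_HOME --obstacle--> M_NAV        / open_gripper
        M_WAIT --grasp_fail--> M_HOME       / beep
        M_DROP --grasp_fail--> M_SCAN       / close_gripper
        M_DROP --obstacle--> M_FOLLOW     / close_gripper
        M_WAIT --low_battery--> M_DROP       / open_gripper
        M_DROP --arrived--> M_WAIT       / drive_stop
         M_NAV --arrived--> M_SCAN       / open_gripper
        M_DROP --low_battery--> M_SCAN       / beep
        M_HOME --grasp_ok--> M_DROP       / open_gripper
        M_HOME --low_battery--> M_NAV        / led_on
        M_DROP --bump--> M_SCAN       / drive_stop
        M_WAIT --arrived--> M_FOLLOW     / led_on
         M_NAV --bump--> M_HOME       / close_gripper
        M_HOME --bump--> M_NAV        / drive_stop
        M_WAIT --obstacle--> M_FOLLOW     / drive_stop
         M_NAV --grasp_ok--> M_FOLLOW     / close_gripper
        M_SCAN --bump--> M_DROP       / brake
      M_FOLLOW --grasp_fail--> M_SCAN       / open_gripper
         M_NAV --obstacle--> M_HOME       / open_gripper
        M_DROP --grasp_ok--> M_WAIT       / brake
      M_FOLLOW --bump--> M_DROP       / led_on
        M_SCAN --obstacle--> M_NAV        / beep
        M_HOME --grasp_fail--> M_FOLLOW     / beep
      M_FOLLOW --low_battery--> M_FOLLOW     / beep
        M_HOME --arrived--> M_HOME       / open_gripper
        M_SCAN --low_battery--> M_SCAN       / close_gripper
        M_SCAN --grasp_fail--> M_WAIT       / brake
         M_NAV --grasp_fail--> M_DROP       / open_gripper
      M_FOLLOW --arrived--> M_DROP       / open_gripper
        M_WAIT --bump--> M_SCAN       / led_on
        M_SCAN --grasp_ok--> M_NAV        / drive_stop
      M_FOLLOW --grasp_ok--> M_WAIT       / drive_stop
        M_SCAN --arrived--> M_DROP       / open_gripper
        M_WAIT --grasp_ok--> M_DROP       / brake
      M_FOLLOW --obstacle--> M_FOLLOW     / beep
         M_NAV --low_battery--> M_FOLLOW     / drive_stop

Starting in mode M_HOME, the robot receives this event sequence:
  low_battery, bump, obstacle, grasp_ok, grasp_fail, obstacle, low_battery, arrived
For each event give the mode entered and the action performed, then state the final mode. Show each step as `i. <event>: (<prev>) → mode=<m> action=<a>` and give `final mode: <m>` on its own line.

1. low_battery: (M_HOME) → mode=M_NAV action=led_on
2. bump: (M_NAV) → mode=M_HOME action=close_gripper
3. obstacle: (M_HOME) → mode=M_NAV action=open_gripper
4. grasp_ok: (M_NAV) → mode=M_FOLLOW action=close_gripper
5. grasp_fail: (M_FOLLOW) → mode=M_SCAN action=open_gripper
6. obstacle: (M_SCAN) → mode=M_NAV action=beep
7. low_battery: (M_NAV) → mode=M_FOLLOW action=drive_stop
8. arrived: (M_FOLLOW) → mode=M_DROP action=open_gripper

final mode: M_DROP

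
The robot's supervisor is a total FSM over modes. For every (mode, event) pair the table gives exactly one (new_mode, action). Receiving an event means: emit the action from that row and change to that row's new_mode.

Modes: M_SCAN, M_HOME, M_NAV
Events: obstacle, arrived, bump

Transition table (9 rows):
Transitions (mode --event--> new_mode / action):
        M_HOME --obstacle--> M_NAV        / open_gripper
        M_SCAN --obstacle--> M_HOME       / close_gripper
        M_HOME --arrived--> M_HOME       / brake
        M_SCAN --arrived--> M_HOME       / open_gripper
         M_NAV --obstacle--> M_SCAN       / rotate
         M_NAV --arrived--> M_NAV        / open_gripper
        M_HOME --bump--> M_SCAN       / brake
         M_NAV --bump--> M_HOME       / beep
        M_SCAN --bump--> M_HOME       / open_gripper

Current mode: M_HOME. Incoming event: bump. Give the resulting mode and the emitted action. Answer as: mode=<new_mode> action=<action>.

current mode = M_HOME; filter table to that mode:
  (M_HOME, obstacle) → (M_NAV, open_gripper)
  (M_HOME, arrived) → (M_HOME, brake)
  (M_HOME, bump) → (M_SCAN, brake)  ← event matches
event = bump selects (M_SCAN, brake)

mode=M_SCAN action=brake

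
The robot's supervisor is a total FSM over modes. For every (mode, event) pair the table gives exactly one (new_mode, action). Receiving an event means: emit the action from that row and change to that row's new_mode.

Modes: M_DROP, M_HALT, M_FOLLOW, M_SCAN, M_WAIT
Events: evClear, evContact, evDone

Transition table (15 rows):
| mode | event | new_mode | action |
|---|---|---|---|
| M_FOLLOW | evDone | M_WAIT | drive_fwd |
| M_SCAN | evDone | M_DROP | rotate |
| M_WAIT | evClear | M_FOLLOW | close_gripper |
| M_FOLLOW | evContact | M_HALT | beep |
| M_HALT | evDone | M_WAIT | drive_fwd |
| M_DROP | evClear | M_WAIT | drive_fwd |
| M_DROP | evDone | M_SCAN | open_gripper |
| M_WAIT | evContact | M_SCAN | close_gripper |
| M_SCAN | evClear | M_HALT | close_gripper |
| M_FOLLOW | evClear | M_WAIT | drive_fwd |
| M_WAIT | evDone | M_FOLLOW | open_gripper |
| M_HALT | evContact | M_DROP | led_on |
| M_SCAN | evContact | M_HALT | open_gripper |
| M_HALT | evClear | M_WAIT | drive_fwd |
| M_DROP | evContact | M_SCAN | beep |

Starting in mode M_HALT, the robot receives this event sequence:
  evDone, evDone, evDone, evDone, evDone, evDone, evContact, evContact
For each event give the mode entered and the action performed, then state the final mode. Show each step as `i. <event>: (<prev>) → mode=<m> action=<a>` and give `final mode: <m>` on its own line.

1. evDone: (M_HALT) → mode=M_WAIT action=drive_fwd
2. evDone: (M_WAIT) → mode=M_FOLLOW action=open_gripper
3. evDone: (M_FOLLOW) → mode=M_WAIT action=drive_fwd
4. evDone: (M_WAIT) → mode=M_FOLLOW action=open_gripper
5. evDone: (M_FOLLOW) → mode=M_WAIT action=drive_fwd
6. evDone: (M_WAIT) → mode=M_FOLLOW action=open_gripper
7. evContact: (M_FOLLOW) → mode=M_HALT action=beep
8. evContact: (M_HALT) → mode=M_DROP action=led_on

final mode: M_DROP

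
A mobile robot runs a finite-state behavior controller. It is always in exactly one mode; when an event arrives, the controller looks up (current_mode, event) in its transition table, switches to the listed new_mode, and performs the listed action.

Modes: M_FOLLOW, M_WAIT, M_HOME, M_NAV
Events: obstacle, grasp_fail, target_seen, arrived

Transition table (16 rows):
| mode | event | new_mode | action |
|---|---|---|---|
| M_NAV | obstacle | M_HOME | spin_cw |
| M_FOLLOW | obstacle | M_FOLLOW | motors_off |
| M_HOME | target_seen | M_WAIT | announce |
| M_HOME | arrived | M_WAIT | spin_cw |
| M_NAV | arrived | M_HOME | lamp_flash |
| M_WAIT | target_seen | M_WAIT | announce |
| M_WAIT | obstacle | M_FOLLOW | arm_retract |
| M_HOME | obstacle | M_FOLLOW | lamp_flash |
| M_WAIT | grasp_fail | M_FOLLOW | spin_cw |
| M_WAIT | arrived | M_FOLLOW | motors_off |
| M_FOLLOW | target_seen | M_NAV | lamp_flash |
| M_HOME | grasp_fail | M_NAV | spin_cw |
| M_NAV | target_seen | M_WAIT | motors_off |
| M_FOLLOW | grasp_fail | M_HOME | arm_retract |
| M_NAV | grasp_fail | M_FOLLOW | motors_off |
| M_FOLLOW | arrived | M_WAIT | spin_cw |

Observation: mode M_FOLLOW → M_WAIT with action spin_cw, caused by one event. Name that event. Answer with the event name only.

try obstacle: (M_FOLLOW, obstacle) → (M_FOLLOW, motors_off)
try grasp_fail: (M_FOLLOW, grasp_fail) → (M_HOME, arm_retract)
try target_seen: (M_FOLLOW, target_seen) → (M_NAV, lamp_flash)
try arrived: (M_FOLLOW, arrived) → (M_WAIT, spin_cw)  ← matches

arrived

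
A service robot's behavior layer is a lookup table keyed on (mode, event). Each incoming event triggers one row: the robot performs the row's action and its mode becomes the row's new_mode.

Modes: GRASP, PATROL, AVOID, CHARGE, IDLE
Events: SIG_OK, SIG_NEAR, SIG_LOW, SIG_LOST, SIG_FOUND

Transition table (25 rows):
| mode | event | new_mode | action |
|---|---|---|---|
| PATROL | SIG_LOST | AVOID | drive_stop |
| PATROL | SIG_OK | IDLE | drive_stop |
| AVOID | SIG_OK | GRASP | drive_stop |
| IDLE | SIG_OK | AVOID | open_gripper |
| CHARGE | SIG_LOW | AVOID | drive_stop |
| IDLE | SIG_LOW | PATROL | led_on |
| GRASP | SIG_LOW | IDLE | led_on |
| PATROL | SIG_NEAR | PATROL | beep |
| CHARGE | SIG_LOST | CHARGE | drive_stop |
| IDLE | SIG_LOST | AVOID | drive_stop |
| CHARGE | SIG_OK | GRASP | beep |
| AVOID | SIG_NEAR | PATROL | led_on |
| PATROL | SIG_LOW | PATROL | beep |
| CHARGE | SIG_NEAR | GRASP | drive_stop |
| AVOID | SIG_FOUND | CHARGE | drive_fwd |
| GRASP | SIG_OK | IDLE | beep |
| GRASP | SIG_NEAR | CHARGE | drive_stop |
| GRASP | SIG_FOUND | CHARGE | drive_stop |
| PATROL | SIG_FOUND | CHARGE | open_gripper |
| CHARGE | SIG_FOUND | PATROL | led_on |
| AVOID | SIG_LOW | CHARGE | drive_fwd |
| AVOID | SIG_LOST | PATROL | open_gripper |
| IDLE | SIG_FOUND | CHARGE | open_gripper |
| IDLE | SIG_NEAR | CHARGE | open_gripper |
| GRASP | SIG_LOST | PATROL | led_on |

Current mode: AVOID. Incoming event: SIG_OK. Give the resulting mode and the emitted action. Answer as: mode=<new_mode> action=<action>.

current mode = AVOID; filter table to that mode:
  (AVOID, SIG_OK) → (GRASP, drive_stop)  ← event matches
  (AVOID, SIG_NEAR) → (PATROL, led_on)
  (AVOID, SIG_FOUND) → (CHARGE, drive_fwd)
  (AVOID, SIG_LOW) → (CHARGE, drive_fwd)
  (AVOID, SIG_LOST) → (PATROL, open_gripper)
event = SIG_OK selects (GRASP, drive_stop)

mode=GRASP action=drive_stop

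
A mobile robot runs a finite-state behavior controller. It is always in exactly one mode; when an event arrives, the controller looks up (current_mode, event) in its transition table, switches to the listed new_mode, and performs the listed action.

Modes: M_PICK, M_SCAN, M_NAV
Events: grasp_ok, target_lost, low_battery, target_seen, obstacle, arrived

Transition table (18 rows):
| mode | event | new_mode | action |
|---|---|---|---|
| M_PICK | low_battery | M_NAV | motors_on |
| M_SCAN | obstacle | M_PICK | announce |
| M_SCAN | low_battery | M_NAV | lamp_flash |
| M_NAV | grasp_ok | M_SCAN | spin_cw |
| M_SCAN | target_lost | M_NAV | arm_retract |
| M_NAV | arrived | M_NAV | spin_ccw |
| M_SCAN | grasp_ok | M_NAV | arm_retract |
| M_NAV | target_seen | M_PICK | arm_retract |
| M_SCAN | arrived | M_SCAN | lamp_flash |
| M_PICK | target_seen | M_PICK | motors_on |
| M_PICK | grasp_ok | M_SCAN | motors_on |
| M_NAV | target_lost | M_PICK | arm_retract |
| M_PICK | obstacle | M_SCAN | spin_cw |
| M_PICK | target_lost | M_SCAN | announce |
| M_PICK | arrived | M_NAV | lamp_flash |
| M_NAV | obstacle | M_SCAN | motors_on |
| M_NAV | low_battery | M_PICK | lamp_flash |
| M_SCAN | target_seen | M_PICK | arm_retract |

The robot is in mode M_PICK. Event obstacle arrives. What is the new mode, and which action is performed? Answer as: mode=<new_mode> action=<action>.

mode=M_SCAN action=spin_cw

current mode = M_PICK; filter table to that mode:
  (M_PICK, low_battery) → (M_NAV, motors_on)
  (M_PICK, target_seen) → (M_PICK, motors_on)
  (M_PICK, grasp_ok) → (M_SCAN, motors_on)
  (M_PICK, obstacle) → (M_SCAN, spin_cw)  ← event matches
  (M_PICK, target_lost) → (M_SCAN, announce)
  (M_PICK, arrived) → (M_NAV, lamp_flash)
event = obstacle selects (M_SCAN, spin_cw)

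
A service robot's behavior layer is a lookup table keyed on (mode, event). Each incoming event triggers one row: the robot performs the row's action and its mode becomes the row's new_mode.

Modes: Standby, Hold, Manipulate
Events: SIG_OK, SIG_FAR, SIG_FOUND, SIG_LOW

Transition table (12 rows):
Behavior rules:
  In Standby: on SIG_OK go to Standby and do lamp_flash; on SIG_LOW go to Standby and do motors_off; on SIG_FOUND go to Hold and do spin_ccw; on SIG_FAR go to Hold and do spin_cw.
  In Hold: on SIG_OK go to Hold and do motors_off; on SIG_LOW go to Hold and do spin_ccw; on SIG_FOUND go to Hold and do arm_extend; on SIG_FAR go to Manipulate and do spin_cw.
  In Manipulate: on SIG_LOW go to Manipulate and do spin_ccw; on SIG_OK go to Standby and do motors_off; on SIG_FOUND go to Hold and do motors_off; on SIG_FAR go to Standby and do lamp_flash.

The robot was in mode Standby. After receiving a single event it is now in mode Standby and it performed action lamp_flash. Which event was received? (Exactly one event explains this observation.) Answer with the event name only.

SIG_OK

try SIG_OK: (Standby, SIG_OK) → (Standby, lamp_flash)  ← matches
try SIG_FAR: (Standby, SIG_FAR) → (Hold, spin_cw)
try SIG_FOUND: (Standby, SIG_FOUND) → (Hold, spin_ccw)
try SIG_LOW: (Standby, SIG_LOW) → (Standby, motors_off)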